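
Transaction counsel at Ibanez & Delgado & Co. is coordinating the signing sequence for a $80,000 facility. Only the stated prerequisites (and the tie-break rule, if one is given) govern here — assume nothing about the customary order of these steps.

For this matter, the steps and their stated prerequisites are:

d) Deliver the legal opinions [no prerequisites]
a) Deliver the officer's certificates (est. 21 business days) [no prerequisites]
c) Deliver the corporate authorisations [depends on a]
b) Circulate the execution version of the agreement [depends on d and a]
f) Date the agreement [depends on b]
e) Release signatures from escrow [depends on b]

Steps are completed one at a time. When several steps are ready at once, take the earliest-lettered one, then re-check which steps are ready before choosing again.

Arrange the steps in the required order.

a and d have no prerequisites; a has the earlier label, so a is first.
c now also ready, so the ready set is {c, d}; c has the earlier label → c.
Next only d has its prerequisites met → d.
b needed a and d, now all done → b.
Now e and f have their prerequisites met. e has the earlier label, so e next.
f needed b, now all done → f.

a, c, d, b, e, f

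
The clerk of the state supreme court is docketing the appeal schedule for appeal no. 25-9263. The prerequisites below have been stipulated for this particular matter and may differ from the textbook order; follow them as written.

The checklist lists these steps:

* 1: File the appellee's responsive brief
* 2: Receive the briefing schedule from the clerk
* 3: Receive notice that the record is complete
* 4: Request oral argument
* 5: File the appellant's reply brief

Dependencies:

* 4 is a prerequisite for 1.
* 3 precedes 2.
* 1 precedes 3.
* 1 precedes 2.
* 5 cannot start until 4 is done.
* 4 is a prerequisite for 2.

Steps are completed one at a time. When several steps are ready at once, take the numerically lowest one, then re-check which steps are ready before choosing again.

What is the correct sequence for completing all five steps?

4, 1, 3, 2, 5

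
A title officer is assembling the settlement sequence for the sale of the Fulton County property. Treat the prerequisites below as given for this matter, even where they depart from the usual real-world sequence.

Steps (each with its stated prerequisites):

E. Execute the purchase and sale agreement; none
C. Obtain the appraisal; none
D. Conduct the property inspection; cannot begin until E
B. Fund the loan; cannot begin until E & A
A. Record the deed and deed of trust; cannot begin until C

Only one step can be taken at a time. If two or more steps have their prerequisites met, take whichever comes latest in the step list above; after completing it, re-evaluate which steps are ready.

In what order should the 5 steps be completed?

Nothing is required for C and E. C is listed later → C first.
A now also ready, so the ready set is {A, E}; A is listed later → A.
E is the only step now ready → E.
Now B and D have their prerequisites met. B is listed later, so B next.
Next only D has its prerequisites met → D.

C → A → E → B → D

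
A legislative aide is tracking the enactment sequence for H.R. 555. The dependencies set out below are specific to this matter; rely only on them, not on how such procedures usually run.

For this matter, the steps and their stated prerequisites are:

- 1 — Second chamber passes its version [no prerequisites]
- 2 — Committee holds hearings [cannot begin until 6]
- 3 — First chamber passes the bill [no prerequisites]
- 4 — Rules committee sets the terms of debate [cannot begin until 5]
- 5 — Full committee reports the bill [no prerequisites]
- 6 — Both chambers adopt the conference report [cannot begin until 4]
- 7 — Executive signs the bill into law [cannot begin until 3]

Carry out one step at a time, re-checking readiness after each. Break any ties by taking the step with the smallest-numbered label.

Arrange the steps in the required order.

1 → 3 → 5 → 4 → 6 → 2 → 7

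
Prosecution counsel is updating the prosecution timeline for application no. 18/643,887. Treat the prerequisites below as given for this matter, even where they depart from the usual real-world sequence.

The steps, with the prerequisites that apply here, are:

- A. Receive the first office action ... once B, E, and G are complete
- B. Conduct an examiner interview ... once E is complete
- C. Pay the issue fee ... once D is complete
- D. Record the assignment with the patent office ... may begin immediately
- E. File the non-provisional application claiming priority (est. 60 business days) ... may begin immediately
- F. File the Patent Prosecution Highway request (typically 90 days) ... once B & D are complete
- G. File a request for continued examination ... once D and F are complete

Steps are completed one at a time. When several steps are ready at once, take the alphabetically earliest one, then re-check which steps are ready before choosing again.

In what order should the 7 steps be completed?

D C E B F G A

Nothing is required for D and E. D has the earlier label → D first.
Now C and E have their prerequisites met. C has the earlier label, so C next.
Next only E has its prerequisites met → E.
B is the only step now ready → B.
F needed B and D, now all done → F.
That leaves G as the only ready step → G.
That leaves A as the only ready step → A.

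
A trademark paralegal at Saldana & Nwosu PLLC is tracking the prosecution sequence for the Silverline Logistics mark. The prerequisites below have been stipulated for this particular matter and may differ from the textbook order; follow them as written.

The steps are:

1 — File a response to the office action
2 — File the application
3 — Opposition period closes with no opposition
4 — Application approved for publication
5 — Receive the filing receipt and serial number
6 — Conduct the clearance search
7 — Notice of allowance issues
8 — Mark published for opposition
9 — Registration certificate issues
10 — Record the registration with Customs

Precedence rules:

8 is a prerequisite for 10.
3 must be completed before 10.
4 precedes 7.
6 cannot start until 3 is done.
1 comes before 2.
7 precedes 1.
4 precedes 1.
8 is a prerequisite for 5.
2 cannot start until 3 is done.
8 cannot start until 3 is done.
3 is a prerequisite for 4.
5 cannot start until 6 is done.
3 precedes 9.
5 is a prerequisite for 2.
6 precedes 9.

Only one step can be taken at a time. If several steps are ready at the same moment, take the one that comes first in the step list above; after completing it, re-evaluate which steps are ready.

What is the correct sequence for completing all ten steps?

3 → 4 → 6 → 7 → 1 → 8 → 5 → 2 → 9 → 10

3 is the only step with nothing outstanding, so it goes first.
4, 6 and 8 are all available; 4 is listed earlier → 4.
7 now also ready, so the ready set is {6, 7, 8}; 6 is listed earlier → 6.
9 now also ready, so the ready set is {7, 8, 9}; 7 is listed earlier → 7.
1 now also ready, so the ready set is {1, 8, 9}; 1 is listed earlier → 1.
8 and 9 are both available; 8 is listed earlier → 8.
Now 5, 9 and 10 have their prerequisites met. 5 is listed earlier, so 5 next.
2 now also ready, so the ready set is {2, 9, 10}; 2 is listed earlier → 2.
Now 9 and 10 have their prerequisites met. 9 is listed earlier, so 9 next.
That leaves 10 as the only ready step → 10.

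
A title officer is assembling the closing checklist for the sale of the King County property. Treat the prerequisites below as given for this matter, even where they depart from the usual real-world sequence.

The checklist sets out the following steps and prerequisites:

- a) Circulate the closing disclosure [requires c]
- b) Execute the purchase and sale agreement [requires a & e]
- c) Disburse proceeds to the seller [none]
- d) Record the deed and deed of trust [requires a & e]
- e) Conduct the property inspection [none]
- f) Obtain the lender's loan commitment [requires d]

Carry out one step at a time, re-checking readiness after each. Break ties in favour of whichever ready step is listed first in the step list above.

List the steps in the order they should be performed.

c a e b d f

Nothing is required for c and e. c is listed earlier → c first.
Now a and e have their prerequisites met. a is listed earlier, so a next.
Next only e has its prerequisites met → e.
Now b and d have their prerequisites met. b is listed earlier, so b next.
d is the only step now ready → d.
Next only f has its prerequisites met → f.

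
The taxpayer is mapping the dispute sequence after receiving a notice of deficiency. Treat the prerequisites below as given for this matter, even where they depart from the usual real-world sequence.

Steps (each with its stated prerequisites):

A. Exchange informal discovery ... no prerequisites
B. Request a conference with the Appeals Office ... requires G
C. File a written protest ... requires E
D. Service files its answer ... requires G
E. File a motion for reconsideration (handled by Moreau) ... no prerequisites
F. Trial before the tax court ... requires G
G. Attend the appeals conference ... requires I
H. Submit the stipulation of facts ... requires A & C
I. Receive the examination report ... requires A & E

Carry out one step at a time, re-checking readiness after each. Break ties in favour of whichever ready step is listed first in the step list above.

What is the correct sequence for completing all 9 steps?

A → E → C → H → I → G → B → D → F

A and E have no prerequisites; A is listed earlier, so A is first.
That leaves E as the only ready step → E.
Ready: C and I. C is listed earlier → C.
H and I are both available; H is listed earlier → H.
That leaves I as the only ready step → I.
G needed I, now all done → G.
Ready: B, D and F. B is listed earlier → B.
D and F are both available; D is listed earlier → D.
F is the only step now ready → F.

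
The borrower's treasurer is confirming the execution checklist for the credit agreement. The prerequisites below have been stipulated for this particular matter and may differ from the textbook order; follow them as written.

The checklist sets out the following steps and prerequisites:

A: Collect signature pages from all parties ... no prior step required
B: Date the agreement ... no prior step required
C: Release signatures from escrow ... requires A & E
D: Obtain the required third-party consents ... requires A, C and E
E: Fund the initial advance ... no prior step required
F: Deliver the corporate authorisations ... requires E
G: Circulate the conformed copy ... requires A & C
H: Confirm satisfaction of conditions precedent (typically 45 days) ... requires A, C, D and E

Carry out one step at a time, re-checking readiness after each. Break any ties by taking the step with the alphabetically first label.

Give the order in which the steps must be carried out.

Nothing is required for A, B and E. A has the earlier label → A first.
Ready: B and E. B has the earlier label → B.
E is the only step now ready → E.
Now C and F have their prerequisites met. C has the earlier label, so C next.
D and G now also ready, so the ready set is {D, F, G}; D has the earlier label → D.
Now F, G and H have their prerequisites met. F has the earlier label, so F next.
Ready: G and H. G has the earlier label → G.
That leaves H as the only ready step → H.

A, B, E, C, D, F, G, H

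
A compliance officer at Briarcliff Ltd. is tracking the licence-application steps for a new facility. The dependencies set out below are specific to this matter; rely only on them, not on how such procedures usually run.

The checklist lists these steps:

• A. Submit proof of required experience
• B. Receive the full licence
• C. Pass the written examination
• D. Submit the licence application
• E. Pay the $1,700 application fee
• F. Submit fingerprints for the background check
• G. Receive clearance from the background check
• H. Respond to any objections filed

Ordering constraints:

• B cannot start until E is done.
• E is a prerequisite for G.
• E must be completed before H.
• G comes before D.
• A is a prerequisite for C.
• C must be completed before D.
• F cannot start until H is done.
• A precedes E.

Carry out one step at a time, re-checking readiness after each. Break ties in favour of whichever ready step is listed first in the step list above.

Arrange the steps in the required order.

A → C → E → B → G → D → H → F

A has no prerequisites → A first.
Ready: C and E. C is listed earlier → C.
E needed A, now all done → E.
Ready: B, G and H. B is listed earlier → B.
Now G and H have their prerequisites met. G is listed earlier, so G next.
D now also ready, so the ready set is {D, H}; D is listed earlier → D.
That leaves H as the only ready step → H.
F needed H, now all done → F.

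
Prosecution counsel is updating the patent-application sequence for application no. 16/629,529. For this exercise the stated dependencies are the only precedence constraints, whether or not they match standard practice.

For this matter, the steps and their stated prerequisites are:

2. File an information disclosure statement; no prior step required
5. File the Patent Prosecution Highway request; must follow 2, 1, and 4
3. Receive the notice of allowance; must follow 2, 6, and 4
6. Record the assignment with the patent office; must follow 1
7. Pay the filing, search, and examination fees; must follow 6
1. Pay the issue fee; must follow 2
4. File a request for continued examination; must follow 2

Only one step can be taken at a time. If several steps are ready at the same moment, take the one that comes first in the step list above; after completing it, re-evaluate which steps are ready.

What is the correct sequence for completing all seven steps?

2, 1, 6, 7, 4, 5, 3

2 has no prerequisites → 2 first.
Now 1 and 4 have their prerequisites met. 1 is listed earlier, so 1 next.
Ready: 6 and 4. 6 is listed earlier → 6.
Now 7 and 4 have their prerequisites met. 7 is listed earlier, so 7 next.
Next only 4 has its prerequisites met → 4.
5 and 3 are both available; 5 is listed earlier → 5.
3 is the only step now ready → 3.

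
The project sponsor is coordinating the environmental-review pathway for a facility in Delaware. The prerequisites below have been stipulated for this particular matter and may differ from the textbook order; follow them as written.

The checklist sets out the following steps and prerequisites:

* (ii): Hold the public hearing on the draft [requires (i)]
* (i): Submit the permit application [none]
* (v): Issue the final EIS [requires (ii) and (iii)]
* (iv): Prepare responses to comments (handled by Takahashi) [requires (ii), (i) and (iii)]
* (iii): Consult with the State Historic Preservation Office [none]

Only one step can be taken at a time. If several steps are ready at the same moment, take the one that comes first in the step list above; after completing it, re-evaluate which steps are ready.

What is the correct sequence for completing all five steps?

Nothing is required for (i) and (iii). (i) is listed earlier → (i) first.
Now (ii) and (iii) have their prerequisites met. (ii) is listed earlier, so (ii) next.
(iii) is the only step now ready → (iii).
Now (v) and (iv) have their prerequisites met. (v) is listed earlier, so (v) next.
(iv) needed (ii), (i) and (iii), now all done → (iv).

(i) (ii) (iii) (v) (iv)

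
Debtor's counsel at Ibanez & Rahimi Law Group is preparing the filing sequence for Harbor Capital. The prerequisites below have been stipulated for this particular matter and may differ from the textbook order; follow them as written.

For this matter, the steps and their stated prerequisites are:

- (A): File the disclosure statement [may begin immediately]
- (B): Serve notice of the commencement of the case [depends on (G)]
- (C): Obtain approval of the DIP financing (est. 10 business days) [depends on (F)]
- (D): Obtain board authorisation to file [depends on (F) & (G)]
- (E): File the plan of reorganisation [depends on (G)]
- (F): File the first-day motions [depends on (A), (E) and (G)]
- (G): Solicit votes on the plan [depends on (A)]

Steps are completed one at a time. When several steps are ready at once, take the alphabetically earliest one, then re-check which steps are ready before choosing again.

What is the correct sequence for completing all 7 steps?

Only (A) has no prerequisites, so it is first.
(G) needed (A), now all done → (G).
Now (B) and (E) have their prerequisites met. (B) has the earlier label, so (B) next.
Next only (E) has its prerequisites met → (E).
That leaves (F) as the only ready step → (F).
(C) and (D) are both available; (C) has the earlier label → (C).
(D) needed (F) and (G), now all done → (D).

(A), (G), (B), (E), (F), (C), (D)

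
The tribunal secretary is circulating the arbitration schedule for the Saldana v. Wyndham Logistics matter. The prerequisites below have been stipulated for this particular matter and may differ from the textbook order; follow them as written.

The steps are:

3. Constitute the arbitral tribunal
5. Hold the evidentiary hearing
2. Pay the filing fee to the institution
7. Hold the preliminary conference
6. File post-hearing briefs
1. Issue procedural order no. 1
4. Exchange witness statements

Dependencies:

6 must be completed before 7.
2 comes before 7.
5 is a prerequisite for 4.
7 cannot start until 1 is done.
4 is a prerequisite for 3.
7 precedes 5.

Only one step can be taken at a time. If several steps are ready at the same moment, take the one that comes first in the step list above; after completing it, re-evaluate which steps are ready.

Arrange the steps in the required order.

2, 6, 1, 7, 5, 4, 3

Nothing is required for 2, 6 and 1. 2 is listed earlier → 2 first.
6 and 1 are both available; 6 is listed earlier → 6.
Next only 1 has its prerequisites met → 1.
Next only 7 has its prerequisites met → 7.
Next only 5 has its prerequisites met → 5.
Next only 4 has its prerequisites met → 4.
Next only 3 has its prerequisites met → 3.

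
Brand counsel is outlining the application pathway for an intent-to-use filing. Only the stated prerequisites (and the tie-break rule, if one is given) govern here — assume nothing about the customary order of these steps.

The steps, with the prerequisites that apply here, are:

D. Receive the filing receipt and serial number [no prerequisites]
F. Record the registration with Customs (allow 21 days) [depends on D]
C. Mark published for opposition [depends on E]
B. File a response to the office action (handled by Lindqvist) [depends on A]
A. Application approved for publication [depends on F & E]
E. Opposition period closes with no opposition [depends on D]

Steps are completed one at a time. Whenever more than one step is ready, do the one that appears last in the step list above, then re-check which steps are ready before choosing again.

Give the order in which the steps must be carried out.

D is the only step with nothing outstanding, so it goes first.
Now E and F have their prerequisites met. E is listed later, so E next.
C now also ready, so the ready set is {C, F}; C is listed later → C.
That leaves F as the only ready step → F.
Next only A has its prerequisites met → A.
B is the only step now ready → B.

D E C F A B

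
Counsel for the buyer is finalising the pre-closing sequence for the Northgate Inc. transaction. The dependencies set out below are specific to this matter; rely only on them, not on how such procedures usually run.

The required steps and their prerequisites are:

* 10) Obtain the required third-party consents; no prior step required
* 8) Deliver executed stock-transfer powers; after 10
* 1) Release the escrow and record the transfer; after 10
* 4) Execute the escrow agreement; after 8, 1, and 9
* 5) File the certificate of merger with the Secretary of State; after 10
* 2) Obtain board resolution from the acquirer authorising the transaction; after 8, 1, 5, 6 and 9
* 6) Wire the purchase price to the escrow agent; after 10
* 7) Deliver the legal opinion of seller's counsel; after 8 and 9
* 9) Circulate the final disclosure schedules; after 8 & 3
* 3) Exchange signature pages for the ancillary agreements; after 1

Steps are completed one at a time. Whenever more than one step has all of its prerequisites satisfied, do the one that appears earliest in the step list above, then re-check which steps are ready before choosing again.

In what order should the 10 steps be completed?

10, 8, 1, 5, 6, 3, 9, 4, 2, 7

Only 10 has no prerequisites, so it is first.
8, 1, 5 and 6 are all available; 8 is listed earlier → 8.
1, 5 and 6 are all available; 1 is listed earlier → 1.
3 now also ready, so the ready set is {5, 6, 3}; 5 is listed earlier → 5.
6 and 3 are both available; 6 is listed earlier → 6.
3 needed 1, now all done → 3.
9 needed 8 and 3, now all done → 9.
Ready: 4, 2 and 7. 4 is listed earlier → 4.
Ready: 2 and 7. 2 is listed earlier → 2.
Next only 7 has its prerequisites met → 7.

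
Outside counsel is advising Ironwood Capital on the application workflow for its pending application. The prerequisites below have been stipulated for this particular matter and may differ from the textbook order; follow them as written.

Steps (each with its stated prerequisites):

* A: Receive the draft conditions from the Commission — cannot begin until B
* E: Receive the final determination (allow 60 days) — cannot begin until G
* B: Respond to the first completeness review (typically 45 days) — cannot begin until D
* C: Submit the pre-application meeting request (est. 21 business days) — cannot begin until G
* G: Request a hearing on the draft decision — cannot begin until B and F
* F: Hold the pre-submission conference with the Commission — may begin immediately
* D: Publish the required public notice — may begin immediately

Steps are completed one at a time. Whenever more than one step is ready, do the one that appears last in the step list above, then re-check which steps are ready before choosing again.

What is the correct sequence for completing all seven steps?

Nothing is required for D and F. D is listed later → D first.
B now also ready, so the ready set is {F, B}; F is listed later → F.
Next only B has its prerequisites met → B.
Now G and A have their prerequisites met. G is listed later, so G next.
Now C, E and A have their prerequisites met. C is listed later, so C next.
Now E and A have their prerequisites met. E is listed later, so E next.
Next only A has its prerequisites met → A.

D, F, B, G, C, E, A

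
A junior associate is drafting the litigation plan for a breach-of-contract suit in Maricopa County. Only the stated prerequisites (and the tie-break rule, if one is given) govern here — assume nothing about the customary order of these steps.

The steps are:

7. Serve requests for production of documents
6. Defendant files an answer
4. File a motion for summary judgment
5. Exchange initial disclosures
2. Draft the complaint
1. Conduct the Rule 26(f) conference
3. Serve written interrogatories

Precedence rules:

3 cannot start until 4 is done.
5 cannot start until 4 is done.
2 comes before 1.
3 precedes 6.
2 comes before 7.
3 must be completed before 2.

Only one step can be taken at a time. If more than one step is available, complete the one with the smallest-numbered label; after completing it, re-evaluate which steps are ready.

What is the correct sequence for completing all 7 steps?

4, 3, 2, 1, 5, 6, 7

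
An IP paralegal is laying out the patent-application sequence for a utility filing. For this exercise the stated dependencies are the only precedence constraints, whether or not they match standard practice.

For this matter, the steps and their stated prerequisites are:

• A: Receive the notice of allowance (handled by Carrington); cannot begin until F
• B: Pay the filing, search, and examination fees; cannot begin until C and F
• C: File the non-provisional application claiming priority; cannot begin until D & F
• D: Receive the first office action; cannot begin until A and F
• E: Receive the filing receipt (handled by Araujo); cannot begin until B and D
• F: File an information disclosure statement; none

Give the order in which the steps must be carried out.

F is the only step with nothing outstanding, so it goes first.
A is the only step now ready → A.
D is the only step now ready → D.
C is the only step now ready → C.
Next only B has its prerequisites met → B.
Next only E has its prerequisites met → E.

F → A → D → C → B → E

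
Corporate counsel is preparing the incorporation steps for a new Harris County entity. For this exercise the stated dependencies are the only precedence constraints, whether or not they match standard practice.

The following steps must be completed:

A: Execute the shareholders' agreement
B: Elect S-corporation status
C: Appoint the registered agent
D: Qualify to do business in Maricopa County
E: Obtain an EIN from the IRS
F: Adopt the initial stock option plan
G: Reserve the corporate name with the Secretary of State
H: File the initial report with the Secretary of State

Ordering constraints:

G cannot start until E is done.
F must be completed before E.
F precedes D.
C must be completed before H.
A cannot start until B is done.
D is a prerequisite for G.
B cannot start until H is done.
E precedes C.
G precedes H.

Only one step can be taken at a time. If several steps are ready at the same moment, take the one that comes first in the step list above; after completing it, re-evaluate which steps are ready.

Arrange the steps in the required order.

F → D → E → C → G → H → B → A

Only F has no prerequisites, so it is first.
Ready: D and E. D is listed earlier → D.
E needed F, now all done → E.
Now C and G have their prerequisites met. C is listed earlier, so C next.
G needed D and E, now all done → G.
H needed C and G, now all done → H.
B is the only step now ready → B.
A is the only step now ready → A.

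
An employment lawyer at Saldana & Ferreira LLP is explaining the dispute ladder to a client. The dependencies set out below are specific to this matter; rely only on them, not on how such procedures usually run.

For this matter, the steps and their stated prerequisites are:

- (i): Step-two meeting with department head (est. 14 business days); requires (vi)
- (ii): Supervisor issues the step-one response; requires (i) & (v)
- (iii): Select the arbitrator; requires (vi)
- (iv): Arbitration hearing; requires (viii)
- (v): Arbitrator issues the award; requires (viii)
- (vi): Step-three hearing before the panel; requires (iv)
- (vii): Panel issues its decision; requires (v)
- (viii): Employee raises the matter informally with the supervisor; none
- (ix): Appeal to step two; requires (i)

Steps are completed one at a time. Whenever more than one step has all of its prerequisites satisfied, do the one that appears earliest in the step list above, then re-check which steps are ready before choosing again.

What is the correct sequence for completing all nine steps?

(viii) → (iv) → (v) → (vi) → (i) → (ii) → (iii) → (vii) → (ix)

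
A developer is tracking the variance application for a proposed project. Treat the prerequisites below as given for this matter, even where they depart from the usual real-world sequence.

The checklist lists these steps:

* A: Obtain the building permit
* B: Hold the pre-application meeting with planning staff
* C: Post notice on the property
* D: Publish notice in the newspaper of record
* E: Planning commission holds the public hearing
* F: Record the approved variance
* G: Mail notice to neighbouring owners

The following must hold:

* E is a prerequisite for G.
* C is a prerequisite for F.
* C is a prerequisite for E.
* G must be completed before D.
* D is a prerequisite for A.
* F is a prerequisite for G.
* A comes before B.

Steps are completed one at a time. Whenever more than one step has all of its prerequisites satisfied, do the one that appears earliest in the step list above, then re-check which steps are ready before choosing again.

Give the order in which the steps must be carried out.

Only C has no prerequisites, so it is first.
E and F are both available; E is listed earlier → E.
Next only F has its prerequisites met → F.
G is the only step now ready → G.
D needed G, now all done → D.
A needed D, now all done → A.
That leaves B as the only ready step → B.

C, E, F, G, D, A, B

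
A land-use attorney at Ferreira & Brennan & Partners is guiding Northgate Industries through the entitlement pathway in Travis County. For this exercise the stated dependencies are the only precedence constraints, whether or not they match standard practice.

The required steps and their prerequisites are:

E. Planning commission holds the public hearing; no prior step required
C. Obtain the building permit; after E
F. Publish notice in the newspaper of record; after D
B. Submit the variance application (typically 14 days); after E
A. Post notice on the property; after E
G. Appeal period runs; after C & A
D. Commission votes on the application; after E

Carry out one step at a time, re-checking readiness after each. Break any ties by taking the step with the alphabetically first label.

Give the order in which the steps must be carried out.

E is the only step with nothing outstanding, so it goes first.
Now A, B, C and D have their prerequisites met. A has the earlier label, so A next.
Ready: B, C and D. B has the earlier label → B.
Ready: C and D. C has the earlier label → C.
G now also ready, so the ready set is {D, G}; D has the earlier label → D.
F now also ready, so the ready set is {F, G}; F has the earlier label → F.
G needed A and C, now all done → G.

E → A → B → C → D → F → G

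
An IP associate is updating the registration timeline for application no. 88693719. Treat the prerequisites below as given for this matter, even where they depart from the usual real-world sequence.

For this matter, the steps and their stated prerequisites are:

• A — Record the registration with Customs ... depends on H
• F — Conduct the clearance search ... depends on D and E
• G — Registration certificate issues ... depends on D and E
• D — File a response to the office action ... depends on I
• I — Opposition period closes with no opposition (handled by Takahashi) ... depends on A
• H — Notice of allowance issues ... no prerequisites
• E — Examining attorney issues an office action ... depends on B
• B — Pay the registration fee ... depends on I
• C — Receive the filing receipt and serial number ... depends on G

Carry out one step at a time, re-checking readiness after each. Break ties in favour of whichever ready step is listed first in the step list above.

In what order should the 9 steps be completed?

H → A → I → D → B → E → F → G → C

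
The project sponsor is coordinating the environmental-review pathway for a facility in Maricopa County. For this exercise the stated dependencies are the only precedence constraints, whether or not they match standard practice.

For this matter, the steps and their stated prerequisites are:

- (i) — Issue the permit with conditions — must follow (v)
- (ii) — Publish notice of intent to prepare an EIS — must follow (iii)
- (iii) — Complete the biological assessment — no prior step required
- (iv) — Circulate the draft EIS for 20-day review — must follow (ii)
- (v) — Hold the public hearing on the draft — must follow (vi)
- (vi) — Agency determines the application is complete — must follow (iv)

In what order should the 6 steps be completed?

(iii) is the only step with nothing outstanding, so it goes first.
(ii) is the only step now ready → (ii).
Next only (iv) has its prerequisites met → (iv).
(vi) is the only step now ready → (vi).
(v) is the only step now ready → (v).
(i) needed (v), now all done → (i).

(iii) (ii) (iv) (vi) (v) (i)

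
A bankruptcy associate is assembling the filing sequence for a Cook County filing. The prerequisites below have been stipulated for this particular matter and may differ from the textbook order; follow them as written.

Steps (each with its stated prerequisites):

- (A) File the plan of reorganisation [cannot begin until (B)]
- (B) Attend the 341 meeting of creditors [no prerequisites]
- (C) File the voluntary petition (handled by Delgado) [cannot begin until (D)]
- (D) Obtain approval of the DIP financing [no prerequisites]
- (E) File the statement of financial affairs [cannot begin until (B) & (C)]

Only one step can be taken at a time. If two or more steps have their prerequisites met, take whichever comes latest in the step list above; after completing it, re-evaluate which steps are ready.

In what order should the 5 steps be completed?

(D) → (C) → (B) → (E) → (A)

(D) and (B) have no prerequisites; (D) is listed later, so (D) is first.
(C) now also ready, so the ready set is {(C), (B)}; (C) is listed later → (C).
Next only (B) has its prerequisites met → (B).
(E) and (A) are both available; (E) is listed later → (E).
Next only (A) has its prerequisites met → (A).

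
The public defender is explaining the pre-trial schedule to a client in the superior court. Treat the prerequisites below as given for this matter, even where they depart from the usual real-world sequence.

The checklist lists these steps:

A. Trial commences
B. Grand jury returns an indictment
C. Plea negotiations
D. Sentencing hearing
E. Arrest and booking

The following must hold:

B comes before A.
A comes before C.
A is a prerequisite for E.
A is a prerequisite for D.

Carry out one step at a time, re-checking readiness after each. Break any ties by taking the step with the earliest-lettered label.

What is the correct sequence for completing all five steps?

B has no prerequisites → B first.
A needed B, now all done → A.
C, D and E are all available; C has the earlier label → C.
D and E are both available; D has the earlier label → D.
Next only E has its prerequisites met → E.

B A C D E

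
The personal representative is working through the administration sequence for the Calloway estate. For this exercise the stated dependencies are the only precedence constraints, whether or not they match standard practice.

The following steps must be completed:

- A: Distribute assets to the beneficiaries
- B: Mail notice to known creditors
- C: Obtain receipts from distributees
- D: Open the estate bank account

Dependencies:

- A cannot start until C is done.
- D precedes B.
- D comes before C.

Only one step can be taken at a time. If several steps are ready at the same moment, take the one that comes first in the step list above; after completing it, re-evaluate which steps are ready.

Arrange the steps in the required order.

D is the only step with nothing outstanding, so it goes first.
B and C are both available; B is listed earlier → B.
C needed D, now all done → C.
A is the only step now ready → A.

D → B → C → A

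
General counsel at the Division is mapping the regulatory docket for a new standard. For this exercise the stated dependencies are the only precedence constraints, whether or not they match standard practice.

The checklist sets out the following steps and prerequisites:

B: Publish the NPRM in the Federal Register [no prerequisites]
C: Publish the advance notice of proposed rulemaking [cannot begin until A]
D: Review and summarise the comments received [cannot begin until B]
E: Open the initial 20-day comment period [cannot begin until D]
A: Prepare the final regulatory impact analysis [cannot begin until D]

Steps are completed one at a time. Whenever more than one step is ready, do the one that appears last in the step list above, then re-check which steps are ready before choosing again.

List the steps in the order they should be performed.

B, D, A, E, C

B has no prerequisites → B first.
That leaves D as the only ready step → D.
A and E are both available; A is listed later → A.
E and C are both available; E is listed later → E.
Next only C has its prerequisites met → C.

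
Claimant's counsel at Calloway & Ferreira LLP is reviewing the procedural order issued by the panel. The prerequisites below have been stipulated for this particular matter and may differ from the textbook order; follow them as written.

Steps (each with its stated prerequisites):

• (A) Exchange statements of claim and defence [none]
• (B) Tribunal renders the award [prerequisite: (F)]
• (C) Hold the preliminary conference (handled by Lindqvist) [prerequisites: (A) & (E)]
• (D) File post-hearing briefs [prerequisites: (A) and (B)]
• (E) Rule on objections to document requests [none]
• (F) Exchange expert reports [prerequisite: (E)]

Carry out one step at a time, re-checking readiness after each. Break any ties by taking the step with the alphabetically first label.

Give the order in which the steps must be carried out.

(A), (E), (C), (F), (B), (D)

Nothing is required for (A) and (E). (A) has the earlier label → (A) first.
That leaves (E) as the only ready step → (E).
Now (C) and (F) have their prerequisites met. (C) has the earlier label, so (C) next.
(F) needed (E), now all done → (F).
That leaves (B) as the only ready step → (B).
(D) needed (A) and (B), now all done → (D).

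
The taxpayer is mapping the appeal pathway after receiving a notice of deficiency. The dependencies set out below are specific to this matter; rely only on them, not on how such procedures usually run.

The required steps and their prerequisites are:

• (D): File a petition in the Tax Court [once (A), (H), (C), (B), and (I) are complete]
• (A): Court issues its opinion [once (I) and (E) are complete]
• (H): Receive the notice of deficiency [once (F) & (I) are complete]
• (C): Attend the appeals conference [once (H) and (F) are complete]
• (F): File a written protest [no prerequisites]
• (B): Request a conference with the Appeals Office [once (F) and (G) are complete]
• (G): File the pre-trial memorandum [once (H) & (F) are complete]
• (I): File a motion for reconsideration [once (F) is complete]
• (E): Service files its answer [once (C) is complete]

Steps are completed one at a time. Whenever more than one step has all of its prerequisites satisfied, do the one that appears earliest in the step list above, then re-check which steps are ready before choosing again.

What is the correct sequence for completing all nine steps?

(F) is the only step with nothing outstanding, so it goes first.
Next only (I) has its prerequisites met → (I).
Next only (H) has its prerequisites met → (H).
Ready: (C) and (G). (C) is listed earlier → (C).
Ready: (G) and (E). (G) is listed earlier → (G).
(B) and (E) are both available; (B) is listed earlier → (B).
That leaves (E) as the only ready step → (E).
That leaves (A) as the only ready step → (A).
Next only (D) has its prerequisites met → (D).

(F) → (I) → (H) → (C) → (G) → (B) → (E) → (A) → (D)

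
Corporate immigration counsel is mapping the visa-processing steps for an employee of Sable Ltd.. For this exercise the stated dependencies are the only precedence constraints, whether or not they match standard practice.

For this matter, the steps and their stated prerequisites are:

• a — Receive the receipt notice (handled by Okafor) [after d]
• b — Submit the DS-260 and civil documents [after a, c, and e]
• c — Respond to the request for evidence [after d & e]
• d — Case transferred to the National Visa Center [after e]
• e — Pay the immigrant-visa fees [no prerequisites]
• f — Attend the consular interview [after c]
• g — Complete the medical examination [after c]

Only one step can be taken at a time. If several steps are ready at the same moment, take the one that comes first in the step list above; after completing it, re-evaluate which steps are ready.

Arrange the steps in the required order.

e d a c b f g

Only e has no prerequisites, so it is first.
Next only d has its prerequisites met → d.
a and c are both available; a is listed earlier → a.
That leaves c as the only ready step → c.
b, f and g are all available; b is listed earlier → b.
Ready: f and g. f is listed earlier → f.
That leaves g as the only ready step → g.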